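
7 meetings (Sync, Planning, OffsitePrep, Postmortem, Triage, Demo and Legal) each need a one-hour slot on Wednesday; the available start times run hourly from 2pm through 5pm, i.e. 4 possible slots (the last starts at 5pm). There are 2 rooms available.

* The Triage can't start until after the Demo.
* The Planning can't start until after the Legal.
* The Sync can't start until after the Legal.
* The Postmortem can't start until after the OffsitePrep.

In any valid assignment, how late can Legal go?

Downstream work caps Legal at 4pm.
Legal at 4pm is achievable: Planning -> 5pm, Postmortem -> 3pm, Legal -> 4pm, Sync -> 5pm, Triage -> 3pm, Demo -> 2pm, OffsitePrep -> 2pm.

4pm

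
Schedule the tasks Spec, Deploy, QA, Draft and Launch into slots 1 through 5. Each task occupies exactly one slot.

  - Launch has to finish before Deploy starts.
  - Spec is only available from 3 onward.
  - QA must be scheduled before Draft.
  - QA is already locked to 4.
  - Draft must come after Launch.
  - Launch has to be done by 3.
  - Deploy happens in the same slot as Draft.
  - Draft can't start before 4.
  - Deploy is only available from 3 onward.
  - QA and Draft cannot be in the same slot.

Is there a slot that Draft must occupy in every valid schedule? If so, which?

Draft's window is 4–5.
QA is fixed at 4, and Draft can't share a slot with QA.
So Draft must be 5.

5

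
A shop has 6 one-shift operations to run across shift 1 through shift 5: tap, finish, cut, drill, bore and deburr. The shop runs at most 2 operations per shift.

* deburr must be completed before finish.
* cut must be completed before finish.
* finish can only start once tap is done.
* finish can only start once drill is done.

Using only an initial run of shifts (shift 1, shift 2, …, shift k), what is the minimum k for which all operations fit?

3 shifts

The precedence chain requires at least 2 distinct shifts.
With at most 2 per shift and 6 operations, at least 3 shifts are needed.
3 works (last occupied shift: shift 3): for example finish=shift 3, deburr=shift 2, drill=shift 2, cut=shift 1, tap=shift 1, bore=shift 3.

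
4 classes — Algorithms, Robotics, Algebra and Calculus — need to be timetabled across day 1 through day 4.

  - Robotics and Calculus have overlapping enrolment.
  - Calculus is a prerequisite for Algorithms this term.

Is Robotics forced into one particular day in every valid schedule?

No

Robotics can be day 1 (e.g. Algebra=day 1; Calculus=day 2; Robotics=day 1; Algorithms=day 3) or day 2 (e.g. Algorithms -> day 2, Robotics -> day 2, Algebra -> day 1, Calculus -> day 1).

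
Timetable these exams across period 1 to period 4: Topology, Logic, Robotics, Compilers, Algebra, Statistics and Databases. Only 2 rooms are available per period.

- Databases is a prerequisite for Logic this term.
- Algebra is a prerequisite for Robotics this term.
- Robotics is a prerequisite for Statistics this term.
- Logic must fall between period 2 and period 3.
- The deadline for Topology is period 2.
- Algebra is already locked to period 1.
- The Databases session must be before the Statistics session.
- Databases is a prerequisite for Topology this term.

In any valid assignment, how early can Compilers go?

Compilers at period 2 is achievable: Databases=period 1, Algebra=period 1, Logic=period 3, Compilers=period 2, Statistics=period 4, Topology=period 2, Robotics=period 3.
Nothing earlier works — the capacity limit rule out every period before period 2.

period 2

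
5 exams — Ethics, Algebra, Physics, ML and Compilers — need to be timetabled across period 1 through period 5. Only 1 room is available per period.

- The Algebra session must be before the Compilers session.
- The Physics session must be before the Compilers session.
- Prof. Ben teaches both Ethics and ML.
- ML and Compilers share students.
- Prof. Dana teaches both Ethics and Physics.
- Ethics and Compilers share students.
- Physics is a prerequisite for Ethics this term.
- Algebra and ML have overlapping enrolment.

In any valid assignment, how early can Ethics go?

period 2

Precedence pushes Ethics to at least period 2.
Ethics at period 2 is achievable: Ethics -> period 2; Compilers -> period 4; Physics -> period 1; ML -> period 5; Algebra -> period 3.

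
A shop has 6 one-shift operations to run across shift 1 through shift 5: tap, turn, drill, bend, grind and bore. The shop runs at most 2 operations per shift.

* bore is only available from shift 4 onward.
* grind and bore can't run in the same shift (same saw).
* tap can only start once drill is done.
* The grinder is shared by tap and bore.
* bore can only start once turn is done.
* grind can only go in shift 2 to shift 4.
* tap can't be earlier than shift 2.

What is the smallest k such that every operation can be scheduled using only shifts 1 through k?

4

The precedence chain requires at least 2 distinct shifts.
With at most 2 per shift and 6 operations, at least 3 shifts are needed.
bore can't be placed before shift 4, so the schedule must run through at least shift 4.
4 works (last occupied shift: shift 4): for example grind=shift 2, bore=shift 4, bend=shift 3, turn=shift 1, drill=shift 1, tap=shift 2.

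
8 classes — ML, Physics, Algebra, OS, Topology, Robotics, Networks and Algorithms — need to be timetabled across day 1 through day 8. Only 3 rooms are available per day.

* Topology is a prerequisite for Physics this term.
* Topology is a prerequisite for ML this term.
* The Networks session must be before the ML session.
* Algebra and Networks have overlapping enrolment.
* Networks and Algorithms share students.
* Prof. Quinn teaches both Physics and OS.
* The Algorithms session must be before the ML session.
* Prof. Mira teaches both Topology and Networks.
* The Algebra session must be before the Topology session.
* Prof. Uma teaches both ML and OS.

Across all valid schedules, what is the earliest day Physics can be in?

Precedence pushes Physics to at least day 3.
Physics at day 3 is achievable: OS in day 1; Robotics in day 2; Physics in day 3; Topology in day 2; Algebra in day 1; Networks in day 3; Algorithms in day 1; ML in day 4.

day 3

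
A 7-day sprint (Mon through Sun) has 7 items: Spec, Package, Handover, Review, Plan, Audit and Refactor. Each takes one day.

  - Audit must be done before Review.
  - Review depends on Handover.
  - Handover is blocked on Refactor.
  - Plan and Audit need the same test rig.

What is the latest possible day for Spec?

Spec at Sun is achievable: Audit -> Mon, Handover -> Tue, Plan -> Tue, Review -> Wed, Refactor -> Mon, Package -> Mon, Spec -> Sun.

Sun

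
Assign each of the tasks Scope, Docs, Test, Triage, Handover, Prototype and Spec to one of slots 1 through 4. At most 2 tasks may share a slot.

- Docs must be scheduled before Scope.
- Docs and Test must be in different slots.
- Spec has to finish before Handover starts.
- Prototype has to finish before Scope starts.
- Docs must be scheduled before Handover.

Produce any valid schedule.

Test=3, Triage=4, Spec=2, Docs=1, Scope=2, Handover=3, Prototype=1

Checking: Prototype(1) before Scope(2); Docs(1) before Scope(2); Spec(2) before Handover(3); Docs(1) before Handover(3); Docs(1) != Test(3); max 2 per slot (cap 2).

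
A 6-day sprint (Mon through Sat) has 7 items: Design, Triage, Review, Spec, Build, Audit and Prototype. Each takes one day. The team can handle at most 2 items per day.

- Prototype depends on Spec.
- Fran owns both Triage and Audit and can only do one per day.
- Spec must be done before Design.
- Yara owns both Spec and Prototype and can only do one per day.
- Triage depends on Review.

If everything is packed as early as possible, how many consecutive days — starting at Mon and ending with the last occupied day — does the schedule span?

4 days

The precedence chain requires at least 2 distinct days.
With at most 2 per day and 7 tasks, at least 4 days are needed.
4 works (last occupied day: Thu): for example Design in Tue, Review in Mon, Spec in Mon, Triage in Tue, Prototype in Wed, Audit in Thu, Build in Wed.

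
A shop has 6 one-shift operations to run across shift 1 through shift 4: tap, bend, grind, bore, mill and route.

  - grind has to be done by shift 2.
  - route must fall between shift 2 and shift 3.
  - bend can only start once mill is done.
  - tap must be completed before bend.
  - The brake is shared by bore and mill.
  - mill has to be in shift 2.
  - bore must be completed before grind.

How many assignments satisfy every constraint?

10

Splitting on tap: it can be shift 1 (4), shift 2 (4), shift 3 (2). Listing each branch's schedules as (bend, grind, bore, mill, route) by shift number:
tap=shift 1: (3,2,1,2,2) (3,2,1,2,3) (4,2,1,2,2) (4,2,1,2,3) — 4.
tap=shift 2: (3,2,1,2,2) (3,2,1,2,3) (4,2,1,2,2) (4,2,1,2,3) — 4.
tap=shift 3: (4,2,1,2,2) (4,2,1,2,3) — 2.
Summing: 4 + 4 + 2 = 10.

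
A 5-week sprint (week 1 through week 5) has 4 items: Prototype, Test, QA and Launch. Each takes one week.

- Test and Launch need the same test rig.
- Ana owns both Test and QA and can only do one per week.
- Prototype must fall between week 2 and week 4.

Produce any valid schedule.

Test -> week 1; Launch -> week 2; QA -> week 2; Prototype -> week 2

Checking: Test(week 1) != QA(week 2); Test(week 1) != Launch(week 2); Prototype=week 2 in [week 2,week 4].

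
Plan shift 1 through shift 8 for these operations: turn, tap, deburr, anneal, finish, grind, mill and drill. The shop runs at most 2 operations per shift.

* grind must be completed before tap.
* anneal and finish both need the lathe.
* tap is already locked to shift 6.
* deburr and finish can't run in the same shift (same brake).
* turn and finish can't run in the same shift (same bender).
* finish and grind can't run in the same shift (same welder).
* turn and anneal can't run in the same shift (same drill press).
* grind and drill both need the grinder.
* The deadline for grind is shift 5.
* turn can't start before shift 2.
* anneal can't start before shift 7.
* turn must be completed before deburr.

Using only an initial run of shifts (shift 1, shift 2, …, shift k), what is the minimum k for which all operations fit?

The precedence chain requires at least 2 distinct shifts.
With at most 2 per shift and 8 operations, at least 4 shifts are needed.
anneal can't be placed before shift 7, so the schedule must run through at least shift 7.
7 works (last occupied shift: shift 7): for example anneal=shift 7; mill=shift 1; finish=shift 4; deburr=shift 3; grind=shift 1; tap=shift 6; turn=shift 2; drill=shift 2.

7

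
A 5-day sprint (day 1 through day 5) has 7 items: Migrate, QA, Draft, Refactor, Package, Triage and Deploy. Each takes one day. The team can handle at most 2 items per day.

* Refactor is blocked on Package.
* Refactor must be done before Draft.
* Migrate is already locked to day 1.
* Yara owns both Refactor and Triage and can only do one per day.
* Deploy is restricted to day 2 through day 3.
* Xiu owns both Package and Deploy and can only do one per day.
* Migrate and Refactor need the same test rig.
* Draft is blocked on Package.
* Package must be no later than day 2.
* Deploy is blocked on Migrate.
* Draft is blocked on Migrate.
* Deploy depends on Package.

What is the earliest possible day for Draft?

Precedence pushes Draft to at least day 3.
Draft at day 3 is achievable: Package=day 1, Deploy=day 2, QA=day 3, Triage=day 4, Refactor=day 2, Migrate=day 1, Draft=day 3.

day 3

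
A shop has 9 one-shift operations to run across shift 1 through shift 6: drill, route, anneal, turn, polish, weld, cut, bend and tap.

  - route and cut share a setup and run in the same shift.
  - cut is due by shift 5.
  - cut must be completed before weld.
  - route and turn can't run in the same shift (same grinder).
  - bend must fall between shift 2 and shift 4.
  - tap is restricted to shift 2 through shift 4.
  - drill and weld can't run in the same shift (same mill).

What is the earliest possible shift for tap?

Tap is available from shift 2; tap's own window allows nothing later than shift 4.
tap at shift 2 is achievable: weld in shift 2; drill in shift 1; tap in shift 2; route in shift 1; bend in shift 2; turn in shift 2; polish in shift 1; cut in shift 1; anneal in shift 1.

shift 2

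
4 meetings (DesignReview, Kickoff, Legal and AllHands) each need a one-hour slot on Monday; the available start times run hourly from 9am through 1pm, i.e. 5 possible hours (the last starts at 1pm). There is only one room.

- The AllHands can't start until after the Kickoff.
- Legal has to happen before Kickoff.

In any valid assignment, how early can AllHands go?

Precedence pushes AllHands to at least 11am.
AllHands at 11am is achievable: DesignReview in 12pm; Legal in 9am; AllHands in 11am; Kickoff in 10am.

11am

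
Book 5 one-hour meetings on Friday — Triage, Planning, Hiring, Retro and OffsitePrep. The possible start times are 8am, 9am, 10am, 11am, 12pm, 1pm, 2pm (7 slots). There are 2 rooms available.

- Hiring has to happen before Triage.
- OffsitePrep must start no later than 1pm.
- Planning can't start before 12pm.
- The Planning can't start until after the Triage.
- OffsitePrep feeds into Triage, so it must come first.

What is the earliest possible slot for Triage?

Precedence pushes Triage to at least 9am; downstream work caps Triage at 1pm.
Triage at 9am is achievable: Triage=9am; OffsitePrep=8am; Retro=9am; Planning=12pm; Hiring=8am.

9am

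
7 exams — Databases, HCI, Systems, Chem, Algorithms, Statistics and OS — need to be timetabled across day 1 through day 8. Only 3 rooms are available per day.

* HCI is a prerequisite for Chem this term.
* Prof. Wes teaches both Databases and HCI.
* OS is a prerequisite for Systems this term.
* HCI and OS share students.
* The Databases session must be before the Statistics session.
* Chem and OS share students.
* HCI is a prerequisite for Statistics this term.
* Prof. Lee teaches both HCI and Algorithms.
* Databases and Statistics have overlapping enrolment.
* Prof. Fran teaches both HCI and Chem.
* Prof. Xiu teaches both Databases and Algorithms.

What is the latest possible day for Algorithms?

Algorithms at day 8 is achievable: HCI=day 1, Systems=day 3, OS=day 2, Statistics=day 3, Databases=day 2, Chem=day 3, Algorithms=day 8.

day 8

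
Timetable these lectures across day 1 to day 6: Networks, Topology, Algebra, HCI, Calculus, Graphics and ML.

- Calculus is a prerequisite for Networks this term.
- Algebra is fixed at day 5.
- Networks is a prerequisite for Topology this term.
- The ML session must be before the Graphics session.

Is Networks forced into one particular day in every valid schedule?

No

Networks can be day 2 (e.g. Networks=day 2; Algebra=day 5; Calculus=day 1; Topology=day 3; ML=day 1; Graphics=day 2; HCI=day 1) or day 3 (e.g. HCI -> day 1; Topology -> day 4; Networks -> day 3; Algebra -> day 5; Graphics -> day 2; Calculus -> day 1; ML -> day 1).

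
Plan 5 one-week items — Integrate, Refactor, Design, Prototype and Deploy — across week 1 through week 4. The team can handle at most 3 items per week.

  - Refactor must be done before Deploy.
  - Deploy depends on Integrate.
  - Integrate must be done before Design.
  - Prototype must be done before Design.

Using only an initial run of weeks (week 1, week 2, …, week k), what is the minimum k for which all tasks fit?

The precedence chain requires at least 2 distinct weeks.
With at most 3 per week and 5 tasks, at least 2 weeks are needed.
2 works (last occupied week: week 2): for example Refactor -> week 1; Deploy -> week 2; Integrate -> week 1; Prototype -> week 1; Design -> week 2.

2 weeks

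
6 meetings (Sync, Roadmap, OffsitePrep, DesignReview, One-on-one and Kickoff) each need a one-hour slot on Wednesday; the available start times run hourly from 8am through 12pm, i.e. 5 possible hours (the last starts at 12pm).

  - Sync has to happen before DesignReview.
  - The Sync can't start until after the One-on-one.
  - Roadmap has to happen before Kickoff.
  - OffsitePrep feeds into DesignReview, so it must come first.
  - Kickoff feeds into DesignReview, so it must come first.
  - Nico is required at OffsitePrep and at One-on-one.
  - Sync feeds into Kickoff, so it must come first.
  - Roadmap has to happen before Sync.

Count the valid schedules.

Splitting on Sync: it can be 9am (8), 10am (12). Listing each branch's schedules as (Roadmap, OffsitePrep, DesignReview, One-on-one, Kickoff):
Sync=9am: (8am,9am,11am,8am,10am) (8am,9am,12pm,8am,10am) (8am,9am,12pm,8am,11am) (8am,10am,11am,8am,10am) (8am,10am,12pm,8am,10am) (8am,10am,12pm,8am,11am) (8am,11am,12pm,8am,10am) (8am,11am,12pm,8am,11am) — 8.
Sync=10am: (8am,8am,12pm,9am,11am) (8am,9am,12pm,8am,11am) (8am,10am,12pm,8am,11am) (8am,10am,12pm,9am,11am) (8am,11am,12pm,8am,11am) (8am,11am,12pm,9am,11am) (9am,8am,12pm,9am,11am) (9am,9am,12pm,8am,11am) (9am,10am,12pm,8am,11am) (9am,10am,12pm,9am,11am) (9am,11am,12pm,8am,11am) (9am,11am,12pm,9am,11am) — 12.
Summing: 8 + 12 = 20.

20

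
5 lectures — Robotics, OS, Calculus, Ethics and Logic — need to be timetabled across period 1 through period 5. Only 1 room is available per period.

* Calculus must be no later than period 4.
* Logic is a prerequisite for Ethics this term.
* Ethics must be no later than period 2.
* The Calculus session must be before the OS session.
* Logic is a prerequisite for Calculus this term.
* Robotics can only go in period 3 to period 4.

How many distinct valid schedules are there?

Enumerating: Calculus=period 4; Ethics=period 2; OS=period 5; Robotics=period 3; Logic=period 1 | Ethics -> period 2; Calculus -> period 3; OS -> period 5; Logic -> period 1; Robotics -> period 4.

2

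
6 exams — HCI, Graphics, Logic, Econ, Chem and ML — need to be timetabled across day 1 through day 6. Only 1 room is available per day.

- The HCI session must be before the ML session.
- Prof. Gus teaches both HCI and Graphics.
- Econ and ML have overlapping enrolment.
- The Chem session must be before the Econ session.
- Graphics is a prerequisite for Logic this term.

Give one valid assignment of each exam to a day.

HCI -> day 1, Graphics -> day 2, Chem -> day 4, ML -> day 6, Logic -> day 3, Econ -> day 5

Checking: Chem(day 4) before Econ(day 5); Graphics(day 2) before Logic(day 3); HCI(day 1) before ML(day 6); Econ(day 5) != ML(day 6); HCI(day 1) != Graphics(day 2); max 1 per day (cap 1).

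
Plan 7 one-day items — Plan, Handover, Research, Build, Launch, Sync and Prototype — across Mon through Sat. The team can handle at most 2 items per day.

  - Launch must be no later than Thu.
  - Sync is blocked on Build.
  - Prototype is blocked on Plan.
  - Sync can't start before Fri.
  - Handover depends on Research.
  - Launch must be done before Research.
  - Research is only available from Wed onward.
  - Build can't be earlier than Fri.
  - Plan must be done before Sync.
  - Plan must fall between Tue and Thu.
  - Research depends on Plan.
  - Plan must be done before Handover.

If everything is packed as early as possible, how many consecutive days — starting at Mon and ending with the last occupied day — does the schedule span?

The precedence chain requires at least 3 distinct days.
With at most 2 per day and 7 tasks, at least 4 days are needed.
Propagating the time windows through the other constraints, Sync can't land before Sat — that is day 6 counting from Mon — so the schedule must run through at least 6 days.
6 works (last occupied day: Sat): for example Launch in Mon, Sync in Sat, Build in Fri, Handover in Thu, Research in Wed, Prototype in Wed, Plan in Tue.

6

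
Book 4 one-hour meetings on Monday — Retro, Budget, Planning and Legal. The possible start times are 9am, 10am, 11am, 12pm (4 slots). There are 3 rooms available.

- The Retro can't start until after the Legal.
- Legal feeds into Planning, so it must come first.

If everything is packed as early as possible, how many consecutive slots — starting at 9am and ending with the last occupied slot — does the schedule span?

2

The precedence chain requires at least 2 distinct slots.
With at most 3 per slot and 4 meetings, at least 2 slots are needed.
2 works (last occupied slot: 10am): for example Planning=10am, Budget=9am, Retro=10am, Legal=9am.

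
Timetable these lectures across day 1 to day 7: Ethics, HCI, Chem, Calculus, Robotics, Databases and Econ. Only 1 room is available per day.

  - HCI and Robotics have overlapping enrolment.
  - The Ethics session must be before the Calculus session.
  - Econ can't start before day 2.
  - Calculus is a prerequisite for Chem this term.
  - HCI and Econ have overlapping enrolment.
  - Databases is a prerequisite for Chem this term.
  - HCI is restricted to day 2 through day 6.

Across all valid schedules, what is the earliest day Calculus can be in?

day 2

Precedence pushes Calculus to at least day 2; downstream work caps Calculus at day 6.
Calculus at day 2 is achievable: Robotics -> day 7; Chem -> day 6; Econ -> day 4; HCI -> day 3; Ethics -> day 1; Calculus -> day 2; Databases -> day 5.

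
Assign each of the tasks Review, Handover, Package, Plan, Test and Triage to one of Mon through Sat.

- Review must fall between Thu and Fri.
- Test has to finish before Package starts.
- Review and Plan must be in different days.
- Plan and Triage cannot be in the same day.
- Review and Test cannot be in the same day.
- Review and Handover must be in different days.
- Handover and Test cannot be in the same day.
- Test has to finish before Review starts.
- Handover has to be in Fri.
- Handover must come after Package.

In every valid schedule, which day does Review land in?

Thu

Review's window is Thu–Fri.
Handover is fixed at Fri, and Review can't share a day with Handover.
So Review must be Thu.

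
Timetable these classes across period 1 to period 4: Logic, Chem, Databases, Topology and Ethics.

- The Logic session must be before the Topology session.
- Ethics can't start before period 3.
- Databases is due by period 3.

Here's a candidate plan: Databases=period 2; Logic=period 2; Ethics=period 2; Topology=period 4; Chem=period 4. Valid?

The Logic session must be before the Topology session — holds.
Ethics can't start before period 3 — violated.
Databases is due by period 3 — holds.

No. Ethics can't start before period 3 is not satisfied.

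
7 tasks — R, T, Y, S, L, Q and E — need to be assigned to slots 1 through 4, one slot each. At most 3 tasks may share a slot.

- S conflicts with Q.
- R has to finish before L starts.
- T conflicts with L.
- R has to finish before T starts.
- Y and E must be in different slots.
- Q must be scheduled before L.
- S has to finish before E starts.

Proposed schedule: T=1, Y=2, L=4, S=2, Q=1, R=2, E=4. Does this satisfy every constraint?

R has to finish before L starts — holds.
R has to finish before T starts — violated.
At most 3 tasks may share a slot — holds.
Y and E must be in different slots — holds.
T conflicts with L — holds.
S conflicts with Q — holds.
Q must be scheduled before L — holds.
S has to finish before E starts — holds.

No — it violates: R has to finish before T starts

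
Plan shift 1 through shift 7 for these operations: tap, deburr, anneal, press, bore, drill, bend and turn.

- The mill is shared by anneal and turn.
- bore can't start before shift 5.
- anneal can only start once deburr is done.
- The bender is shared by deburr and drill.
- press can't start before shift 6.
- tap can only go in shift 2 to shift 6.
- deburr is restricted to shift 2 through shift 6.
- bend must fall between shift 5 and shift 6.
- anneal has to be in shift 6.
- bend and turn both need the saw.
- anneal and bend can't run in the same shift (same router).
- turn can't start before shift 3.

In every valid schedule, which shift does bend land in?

bend's window is shift 5–shift 6.
anneal is fixed at shift 6, and bend can't share a shift with anneal.
So bend must be shift 5.

shift 5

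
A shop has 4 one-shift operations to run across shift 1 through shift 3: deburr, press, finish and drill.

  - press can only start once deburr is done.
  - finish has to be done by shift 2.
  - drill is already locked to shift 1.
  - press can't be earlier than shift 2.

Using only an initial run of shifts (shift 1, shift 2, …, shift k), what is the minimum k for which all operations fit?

2 shifts

The precedence chain requires at least 2 distinct shifts.
2 works (last occupied shift: shift 2): for example finish=shift 1; press=shift 2; drill=shift 1; deburr=shift 1.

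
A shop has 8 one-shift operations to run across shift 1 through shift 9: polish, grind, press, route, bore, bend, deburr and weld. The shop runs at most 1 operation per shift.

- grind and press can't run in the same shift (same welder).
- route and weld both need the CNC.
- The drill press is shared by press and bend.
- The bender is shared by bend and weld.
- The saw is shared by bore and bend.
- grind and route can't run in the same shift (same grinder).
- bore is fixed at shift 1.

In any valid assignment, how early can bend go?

bend at shift 2 is achievable: weld=shift 8, deburr=shift 7, grind=shift 4, bend=shift 2, polish=shift 3, route=shift 6, bore=shift 1, press=shift 5.
Nothing earlier works — the conflict and capacity constraints rule out every shift before shift 2.

shift 2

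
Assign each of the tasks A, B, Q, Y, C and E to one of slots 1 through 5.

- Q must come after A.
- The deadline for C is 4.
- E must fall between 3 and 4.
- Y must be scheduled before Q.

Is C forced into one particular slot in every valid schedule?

C can be 1 (e.g. C -> 1, Q -> 2, B -> 1, Y -> 1, E -> 3, A -> 1) or 2 (e.g. B=1; C=2; Y=1; A=1; Q=2; E=3).

No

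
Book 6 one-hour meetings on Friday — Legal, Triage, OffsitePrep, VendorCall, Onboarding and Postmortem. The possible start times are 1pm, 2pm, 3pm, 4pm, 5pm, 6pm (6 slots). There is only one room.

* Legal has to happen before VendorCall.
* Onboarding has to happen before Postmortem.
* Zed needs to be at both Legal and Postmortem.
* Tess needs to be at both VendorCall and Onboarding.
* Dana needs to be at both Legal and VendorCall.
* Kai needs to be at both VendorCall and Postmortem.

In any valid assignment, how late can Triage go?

6pm

Triage at 6pm is achievable: OffsitePrep=5pm; Onboarding=3pm; Triage=6pm; VendorCall=2pm; Postmortem=4pm; Legal=1pm.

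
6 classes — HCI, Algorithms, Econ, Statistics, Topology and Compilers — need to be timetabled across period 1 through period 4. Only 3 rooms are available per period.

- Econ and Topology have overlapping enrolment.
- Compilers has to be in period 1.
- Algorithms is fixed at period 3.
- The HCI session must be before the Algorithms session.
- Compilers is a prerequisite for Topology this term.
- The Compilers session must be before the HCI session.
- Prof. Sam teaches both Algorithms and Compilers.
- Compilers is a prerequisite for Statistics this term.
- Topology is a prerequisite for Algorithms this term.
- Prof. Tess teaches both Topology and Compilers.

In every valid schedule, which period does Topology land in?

Compilers is fixed at period 1 and must come before Topology, so Topology is at least period 2.
Algorithms is fixed at period 3 and must come after Topology, so Topology is at most period 2.
So Topology must be period 2.

period 2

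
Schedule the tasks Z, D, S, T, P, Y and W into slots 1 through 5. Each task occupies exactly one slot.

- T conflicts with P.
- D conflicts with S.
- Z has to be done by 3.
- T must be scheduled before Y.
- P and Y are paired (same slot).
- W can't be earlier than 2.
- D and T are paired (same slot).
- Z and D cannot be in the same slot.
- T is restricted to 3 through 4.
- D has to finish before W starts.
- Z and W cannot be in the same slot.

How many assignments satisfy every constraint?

Splitting on Z: it can be 1 (20), 2 (20), 3 (4). Listing each branch's schedules as (D, S, T, P, Y, W):
Z=1: (3,1,3,4,4,4) (3,1,3,4,4,5) (3,1,3,5,5,4) (3,1,3,5,5,5) (3,2,3,4,4,4) (3,2,3,4,4,5) (3,2,3,5,5,4) (3,2,3,5,5,5) (3,4,3,4,4,4) (3,4,3,4,4,5) (3,4,3,5,5,4) (3,4,3,5,5,5) (3,5,3,4,4,4) (3,5,3,4,4,5) (3,5,3,5,5,4) (3,5,3,5,5,5) (4,1,4,5,5,5) (4,2,4,5,5,5) (4,3,4,5,5,5) (4,5,4,5,5,5) — 20.
Z=2: (3,1,3,4,4,4) (3,1,3,4,4,5) (3,1,3,5,5,4) (3,1,3,5,5,5) (3,2,3,4,4,4) (3,2,3,4,4,5) (3,2,3,5,5,4) (3,2,3,5,5,5) (3,4,3,4,4,4) (3,4,3,4,4,5) (3,4,3,5,5,4) (3,4,3,5,5,5) (3,5,3,4,4,4) (3,5,3,4,4,5) (3,5,3,5,5,4) (3,5,3,5,5,5) (4,1,4,5,5,5) (4,2,4,5,5,5) (4,3,4,5,5,5) (4,5,4,5,5,5) — 20.
Z=3: (4,1,4,5,5,5) (4,2,4,5,5,5) (4,3,4,5,5,5) (4,5,4,5,5,5) — 4.
Summing: 20 + 20 + 4 = 44.

44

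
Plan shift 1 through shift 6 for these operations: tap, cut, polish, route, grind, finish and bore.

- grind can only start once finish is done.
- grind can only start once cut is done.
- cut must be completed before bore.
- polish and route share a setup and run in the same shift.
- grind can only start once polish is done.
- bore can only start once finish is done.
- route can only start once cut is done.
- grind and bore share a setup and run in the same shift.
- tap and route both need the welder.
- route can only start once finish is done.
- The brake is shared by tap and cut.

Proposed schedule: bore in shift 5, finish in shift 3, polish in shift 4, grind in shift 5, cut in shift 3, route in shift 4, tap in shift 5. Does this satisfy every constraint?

tap and route both need the welder — holds.
polish and route share a setup and run in the same shift — holds.
route can only start once finish is done — holds.
cut must be completed before bore — holds.
bore can only start once finish is done — holds.
grind can only start once cut is done — holds.
grind and bore share a setup and run in the same shift — holds.
route can only start once cut is done — holds.
grind can only start once polish is done — holds.
The brake is shared by tap and cut — holds.
grind can only start once finish is done — holds.

Valid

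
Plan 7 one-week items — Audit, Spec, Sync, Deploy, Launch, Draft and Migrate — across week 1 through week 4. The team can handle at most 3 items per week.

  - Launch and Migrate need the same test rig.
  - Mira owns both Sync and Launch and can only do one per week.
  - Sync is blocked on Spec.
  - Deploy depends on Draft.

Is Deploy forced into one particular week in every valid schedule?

Deploy can be week 2 (e.g. Sync -> week 2; Launch -> week 3; Spec -> week 1; Draft -> week 1; Audit -> week 1; Deploy -> week 2; Migrate -> week 2) or week 3 (e.g. Audit in week 1; Spec in week 1; Sync in week 2; Draft in week 1; Launch in week 3; Deploy in week 3; Migrate in week 2).

No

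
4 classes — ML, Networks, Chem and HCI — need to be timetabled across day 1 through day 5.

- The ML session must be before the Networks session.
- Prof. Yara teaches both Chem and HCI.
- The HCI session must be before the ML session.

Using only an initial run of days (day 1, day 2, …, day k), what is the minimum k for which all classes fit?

3 days

The precedence chain requires at least 3 distinct days.
3 works (last occupied day: day 3): for example HCI in day 1; ML in day 2; Networks in day 3; Chem in day 2.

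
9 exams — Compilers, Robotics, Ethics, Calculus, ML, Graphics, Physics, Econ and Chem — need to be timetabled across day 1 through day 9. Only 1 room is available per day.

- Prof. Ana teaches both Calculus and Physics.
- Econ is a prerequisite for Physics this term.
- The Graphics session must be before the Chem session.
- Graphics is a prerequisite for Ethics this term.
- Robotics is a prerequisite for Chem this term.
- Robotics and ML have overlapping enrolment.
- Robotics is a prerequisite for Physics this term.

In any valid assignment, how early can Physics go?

Precedence pushes Physics to at least day 2.
Physics at day 3 is achievable: Physics in day 3; ML in day 9; Robotics in day 1; Chem in day 5; Ethics in day 6; Econ in day 2; Calculus in day 8; Compilers in day 7; Graphics in day 4.
Nothing earlier works — the conflict and capacity constraints rule out every day before day 3.

day 3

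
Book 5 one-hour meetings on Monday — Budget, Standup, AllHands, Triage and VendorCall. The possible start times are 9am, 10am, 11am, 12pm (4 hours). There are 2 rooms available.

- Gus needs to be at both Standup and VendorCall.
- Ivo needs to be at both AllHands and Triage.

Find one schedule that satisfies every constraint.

VendorCall -> 10am, AllHands -> 10am, Triage -> 11am, Budget -> 9am, Standup -> 9am

Checking: AllHands(10am) != Triage(11am); Standup(9am) != VendorCall(10am); max 2 per hour (cap 2).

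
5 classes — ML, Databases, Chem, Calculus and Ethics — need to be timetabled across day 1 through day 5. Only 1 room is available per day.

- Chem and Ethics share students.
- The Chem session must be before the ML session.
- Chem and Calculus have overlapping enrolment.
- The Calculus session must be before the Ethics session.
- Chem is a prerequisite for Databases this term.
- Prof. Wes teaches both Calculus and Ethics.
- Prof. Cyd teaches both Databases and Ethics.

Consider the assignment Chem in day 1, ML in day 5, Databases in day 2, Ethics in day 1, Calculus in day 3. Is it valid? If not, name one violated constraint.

The Chem session must be before the ML session — holds.
Prof. Cyd teaches both Databases and Ethics — holds.
Prof. Wes teaches both Calculus and Ethics — holds.
Chem and Ethics share students — violated.
Only 1 room is available per day — violated.
The Calculus session must be before the Ethics session — violated.
Chem is a prerequisite for Databases this term — holds.
Chem and Calculus have overlapping enrolment — holds.

No — it violates: Chem and Ethics share students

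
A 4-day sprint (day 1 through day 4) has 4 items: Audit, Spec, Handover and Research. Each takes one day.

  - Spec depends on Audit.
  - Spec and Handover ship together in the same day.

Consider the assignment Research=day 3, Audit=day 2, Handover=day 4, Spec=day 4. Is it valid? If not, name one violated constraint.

Yes, all constraints hold

Spec depends on Audit — holds.
Spec and Handover ship together in the same day — holds.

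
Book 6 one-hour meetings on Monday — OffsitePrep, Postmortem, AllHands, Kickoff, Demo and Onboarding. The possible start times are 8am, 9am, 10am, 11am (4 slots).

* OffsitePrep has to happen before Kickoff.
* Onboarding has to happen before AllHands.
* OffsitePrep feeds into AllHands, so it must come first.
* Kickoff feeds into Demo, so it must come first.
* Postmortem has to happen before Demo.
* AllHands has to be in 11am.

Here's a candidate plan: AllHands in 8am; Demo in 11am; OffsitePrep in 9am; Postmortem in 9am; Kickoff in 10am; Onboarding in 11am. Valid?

Kickoff feeds into Demo, so it must come first — holds.
OffsitePrep feeds into AllHands, so it must come first — violated.
OffsitePrep has to happen before Kickoff — holds.
Postmortem has to happen before Demo — holds.
Onboarding has to happen before AllHands — violated.
AllHands has to be in 11am — violated.

Invalid. Onboarding has to happen before AllHands.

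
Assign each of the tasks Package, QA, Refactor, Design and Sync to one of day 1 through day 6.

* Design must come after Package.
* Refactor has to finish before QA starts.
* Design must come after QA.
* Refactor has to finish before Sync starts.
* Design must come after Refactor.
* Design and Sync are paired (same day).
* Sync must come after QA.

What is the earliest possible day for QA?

Precedence pushes QA to at least day 2; downstream work caps QA at day 5.
QA at day 2 is achievable: QA=day 2; Package=day 1; Design=day 3; Refactor=day 1; Sync=day 3.

day 2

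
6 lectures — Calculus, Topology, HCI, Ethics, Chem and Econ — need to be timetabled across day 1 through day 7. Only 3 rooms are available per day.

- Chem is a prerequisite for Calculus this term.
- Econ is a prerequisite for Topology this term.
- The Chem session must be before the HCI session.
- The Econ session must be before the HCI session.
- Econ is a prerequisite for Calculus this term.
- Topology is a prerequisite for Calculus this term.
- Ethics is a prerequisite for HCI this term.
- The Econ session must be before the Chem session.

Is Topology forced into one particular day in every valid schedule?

No

Topology can be day 2 (e.g. Calculus=day 3; Ethics=day 1; Topology=day 2; Econ=day 1; Chem=day 2; HCI=day 3) or day 3 (e.g. Chem -> day 2; HCI -> day 3; Calculus -> day 4; Ethics -> day 1; Topology -> day 3; Econ -> day 1).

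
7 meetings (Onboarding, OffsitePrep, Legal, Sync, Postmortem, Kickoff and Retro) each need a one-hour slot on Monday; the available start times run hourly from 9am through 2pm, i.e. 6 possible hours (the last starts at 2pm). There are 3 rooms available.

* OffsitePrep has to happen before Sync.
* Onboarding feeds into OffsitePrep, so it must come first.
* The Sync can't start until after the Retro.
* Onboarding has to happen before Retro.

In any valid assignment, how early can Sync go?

Precedence pushes Sync to at least 11am.
Sync at 11am is achievable: Kickoff in 10am; Onboarding in 9am; Legal in 9am; Postmortem in 9am; OffsitePrep in 10am; Sync in 11am; Retro in 10am.

11am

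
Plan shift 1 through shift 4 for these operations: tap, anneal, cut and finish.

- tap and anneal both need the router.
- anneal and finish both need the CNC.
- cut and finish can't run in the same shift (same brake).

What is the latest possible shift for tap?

tap at shift 4 is achievable: tap in shift 4, anneal in shift 1, finish in shift 2, cut in shift 1.

shift 4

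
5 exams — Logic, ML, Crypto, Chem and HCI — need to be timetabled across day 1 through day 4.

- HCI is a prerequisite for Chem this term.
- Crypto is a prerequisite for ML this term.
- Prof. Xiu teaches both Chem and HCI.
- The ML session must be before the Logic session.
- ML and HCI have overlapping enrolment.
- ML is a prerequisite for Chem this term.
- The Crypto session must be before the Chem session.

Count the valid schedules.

Splitting on Logic: it can be day 3 (3), day 4 (7). Listing each branch's schedules as (ML, Crypto, Chem, HCI) by day number:
Logic=day 3: (2,1,3,1) (2,1,4,1) (2,1,4,3) — 3.
Logic=day 4: (2,1,3,1) (2,1,4,1) (2,1,4,3) (3,1,4,1) (3,1,4,2) (3,2,4,1) (3,2,4,2) — 7.
Summing: 3 + 7 = 10.

10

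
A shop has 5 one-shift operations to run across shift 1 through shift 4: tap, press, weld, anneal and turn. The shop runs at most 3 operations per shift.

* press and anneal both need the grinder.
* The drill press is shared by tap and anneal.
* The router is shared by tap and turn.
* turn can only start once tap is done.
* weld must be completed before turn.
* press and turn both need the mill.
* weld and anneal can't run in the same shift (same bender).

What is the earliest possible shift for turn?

shift 2

Precedence pushes turn to at least shift 2.
turn at shift 2 is achievable: tap -> shift 1, weld -> shift 1, turn -> shift 2, press -> shift 1, anneal -> shift 2.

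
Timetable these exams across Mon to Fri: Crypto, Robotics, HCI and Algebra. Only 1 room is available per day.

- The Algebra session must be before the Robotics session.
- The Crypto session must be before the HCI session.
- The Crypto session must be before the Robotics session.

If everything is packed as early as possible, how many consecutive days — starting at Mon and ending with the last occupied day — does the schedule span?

4 days

The precedence chain requires at least 2 distinct days.
With at most 1 per day and 4 exams, at least 4 days are needed.
4 works (last occupied day: Thu): for example Crypto -> Mon; Algebra -> Tue; HCI -> Thu; Robotics -> Wed.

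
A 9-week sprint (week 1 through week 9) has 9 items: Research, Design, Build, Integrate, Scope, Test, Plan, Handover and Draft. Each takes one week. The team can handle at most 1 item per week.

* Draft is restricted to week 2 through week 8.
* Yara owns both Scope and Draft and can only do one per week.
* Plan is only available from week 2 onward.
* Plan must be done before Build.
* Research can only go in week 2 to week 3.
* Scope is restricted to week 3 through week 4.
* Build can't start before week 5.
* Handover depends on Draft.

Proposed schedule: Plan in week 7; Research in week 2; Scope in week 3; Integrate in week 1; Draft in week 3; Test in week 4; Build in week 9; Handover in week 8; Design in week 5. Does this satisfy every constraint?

No — it violates: Yara owns both Scope and Draft and can only do one per week

Plan must be done before Build — holds.
The team can handle at most 1 item per week — violated.
Draft is restricted to week 2 through week 8 — holds.
Yara owns both Scope and Draft and can only do one per week — violated.
Scope is restricted to week 3 through week 4 — holds.
Research can only go in week 2 to week 3 — holds.
Handover depends on Draft — holds.
Plan is only available from week 2 onward — holds.
Build can't start before week 5 — holds.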